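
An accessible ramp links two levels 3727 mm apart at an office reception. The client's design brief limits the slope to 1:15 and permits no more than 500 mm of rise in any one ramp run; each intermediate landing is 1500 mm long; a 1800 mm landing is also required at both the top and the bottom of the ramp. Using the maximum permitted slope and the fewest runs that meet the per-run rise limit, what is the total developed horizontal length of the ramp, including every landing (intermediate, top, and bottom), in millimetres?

At most 500 each: 3727/500 = 7.45, giving 8 ramp runs. That means 7 intermediate landings.
Ramp run (horizontal) at 1:15: 3727 × 15 = 55905 mm.
Intermediate landings: 7 × 1500 = 10500 mm.
Top and bottom landings: 2 × 1800 = 3600 mm.
Total = 55905 + 10500 + 3600 = 70005 mm.

70005 mm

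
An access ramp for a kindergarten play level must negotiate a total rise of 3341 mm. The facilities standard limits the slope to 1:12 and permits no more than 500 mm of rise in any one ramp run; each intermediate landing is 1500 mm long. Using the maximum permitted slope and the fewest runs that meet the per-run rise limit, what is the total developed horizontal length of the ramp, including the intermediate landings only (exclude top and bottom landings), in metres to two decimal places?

At most 500 each: 3341/500 = 6.68, giving 7 ramp runs. That means 6 intermediate landings.
Ramp run (horizontal) at 1:12: 3341 × 12 = 40092 mm.
Intermediate landings: 6 × 1500 = 9000 mm.
Developed length = 40092 + 9000 = 49092 mm.
= 49.09 m.

49.09 m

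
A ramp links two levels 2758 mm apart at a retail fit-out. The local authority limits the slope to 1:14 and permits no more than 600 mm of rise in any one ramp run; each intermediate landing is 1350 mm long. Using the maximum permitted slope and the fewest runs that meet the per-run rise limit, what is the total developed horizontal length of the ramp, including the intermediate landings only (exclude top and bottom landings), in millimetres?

44012 mm

2758 / 600 = 4.60, so 5 ramp runs are needed. That means 4 intermediate landings.
Ramp run (horizontal) at 1:14: 2758 × 14 = 38612 mm.
4 intermediate landings contribute 4 × 1350 = 5400 mm.
Developed length = 38612 + 5400 = 44012 mm.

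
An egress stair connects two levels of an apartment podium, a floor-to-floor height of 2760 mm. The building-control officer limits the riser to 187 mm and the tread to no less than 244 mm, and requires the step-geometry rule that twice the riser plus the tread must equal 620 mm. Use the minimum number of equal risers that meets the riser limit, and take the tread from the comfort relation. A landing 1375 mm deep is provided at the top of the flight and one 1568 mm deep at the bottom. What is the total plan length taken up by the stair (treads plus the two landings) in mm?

6471 mm

⌈2760/187⌉ = 15 risers.
Riser R = 2760 / 15 = 184 mm, within the 187 mm limit.
From 2R + T = 620: T = 620 − 368 = 252 mm.
Going = (15 − 1) × 252 = 3528 mm.
Add landings: 3528 + 1375 + 1568 = 6471 mm.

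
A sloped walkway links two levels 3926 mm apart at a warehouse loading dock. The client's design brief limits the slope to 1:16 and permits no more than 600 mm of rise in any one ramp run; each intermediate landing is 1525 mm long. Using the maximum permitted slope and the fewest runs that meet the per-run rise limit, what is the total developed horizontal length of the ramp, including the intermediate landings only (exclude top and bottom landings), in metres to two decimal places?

3926 / 600 = 6.543 → round up to 7 ramp runs. That means 6 intermediate landings.
Horizontal run for 3926 mm of rise at 1:16 is 3926 × 16 = 62816 mm.
6 intermediate landings contribute 6 × 1525 = 9150 mm.
Total developed length = 62816 + 9150 = 71966 mm.
= 71.97 m.

71.97 m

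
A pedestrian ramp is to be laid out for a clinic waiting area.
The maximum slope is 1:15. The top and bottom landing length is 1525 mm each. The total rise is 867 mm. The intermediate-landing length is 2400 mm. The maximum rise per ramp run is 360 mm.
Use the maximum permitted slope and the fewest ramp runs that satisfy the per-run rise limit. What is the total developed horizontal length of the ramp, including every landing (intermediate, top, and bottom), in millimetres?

At most 360 each: 867/360 = 2.41, giving 3 ramp runs. That means 2 intermediate landings.
Horizontal run for 867 mm of rise at 1:15 is 867 × 15 = 13005 mm.
Intermediate landings: 2 × 2400 = 4800 mm.
Top and bottom landings: 2 × 1525 = 3050 mm.
Total = 13005 + 4800 + 3050 = 20855 mm.

20855 mm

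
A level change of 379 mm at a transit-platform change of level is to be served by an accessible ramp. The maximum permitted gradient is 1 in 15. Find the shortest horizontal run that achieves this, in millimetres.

5685 mm

Run = rise × 15 = 379 × 15 = 5685 mm.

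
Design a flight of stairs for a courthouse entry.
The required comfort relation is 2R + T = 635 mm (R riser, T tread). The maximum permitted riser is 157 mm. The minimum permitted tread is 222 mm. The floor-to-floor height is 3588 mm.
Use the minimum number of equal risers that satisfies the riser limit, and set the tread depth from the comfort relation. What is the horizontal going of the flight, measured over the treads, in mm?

7106 mm

At most 157 each: 3588/157 = 22.85, giving 23 risers.
Each riser is 3588/23 = 156 mm (≤ 157 mm).
From 2R + T = 635: T = 635 − 312 = 323 mm.
Going = (23 − 1) × 323 = 7106 mm.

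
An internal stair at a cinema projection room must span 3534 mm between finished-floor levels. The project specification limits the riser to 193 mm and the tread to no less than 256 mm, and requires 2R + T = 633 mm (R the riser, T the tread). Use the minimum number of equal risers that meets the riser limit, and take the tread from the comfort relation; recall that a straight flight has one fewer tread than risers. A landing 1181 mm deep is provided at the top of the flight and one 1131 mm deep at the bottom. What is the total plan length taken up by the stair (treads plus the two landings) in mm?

7010 mm

At most 193 each: 3534/193 = 18.31, giving 19 risers.
Riser R = 3534 / 19 = 186 mm, within the 193 mm limit.
Tread T = 633 − 2 × 186 = 261 mm (≥ 256 mm).
Going = (19 − 1) × 261 = 4698 mm.
Enclosure = 4698 + 1181 + 1131 = 7010 mm.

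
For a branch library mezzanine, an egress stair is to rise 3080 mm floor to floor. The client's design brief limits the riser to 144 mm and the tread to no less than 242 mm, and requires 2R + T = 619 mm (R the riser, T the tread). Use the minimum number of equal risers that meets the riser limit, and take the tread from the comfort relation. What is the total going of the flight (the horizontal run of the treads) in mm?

⌈3080/144⌉ = 22 risers.
R = 3080 ÷ 22 = 140 mm.
From 2R + T = 619: T = 619 − 280 = 339 mm.
Going = (22 − 1) × 339 = 7119 mm.

7119 mm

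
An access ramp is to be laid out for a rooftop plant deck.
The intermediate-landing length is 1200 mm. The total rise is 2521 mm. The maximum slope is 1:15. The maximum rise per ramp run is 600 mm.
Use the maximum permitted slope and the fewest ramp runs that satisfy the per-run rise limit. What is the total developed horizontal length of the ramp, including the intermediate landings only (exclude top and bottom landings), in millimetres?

2521 / 600 = 4.202 → round up to 5 ramp runs. That means 4 intermediate landings.
Horizontal run for 2521 mm of rise at 1:15 is 2521 × 15 = 37815 mm.
Intermediate landings: 4 × 1200 = 4800 mm.
Total developed length = 37815 + 4800 = 42615 mm.

42615 mm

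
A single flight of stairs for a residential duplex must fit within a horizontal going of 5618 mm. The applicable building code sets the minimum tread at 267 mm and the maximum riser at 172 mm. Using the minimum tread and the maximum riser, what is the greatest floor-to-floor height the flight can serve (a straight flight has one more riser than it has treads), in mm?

5618 / 267 = 21.04, so 21 treads fit.
Risers = treads + 1 = 22.
Maximum height = 22 × 172 = 3784 mm.

3784 mm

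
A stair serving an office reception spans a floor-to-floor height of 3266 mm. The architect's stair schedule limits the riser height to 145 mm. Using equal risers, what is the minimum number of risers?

3266 / 145 = 22.524 → round up to 23 risers.

23 risers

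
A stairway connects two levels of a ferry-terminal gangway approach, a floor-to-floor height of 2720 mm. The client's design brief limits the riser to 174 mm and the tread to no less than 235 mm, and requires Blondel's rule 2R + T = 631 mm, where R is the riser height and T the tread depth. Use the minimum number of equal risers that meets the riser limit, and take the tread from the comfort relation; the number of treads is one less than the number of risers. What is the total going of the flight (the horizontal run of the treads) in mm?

4365 mm

2720 / 174 = 15.632 → round up to 16 risers.
Each riser is 2720/16 = 170 mm (≤ 174 mm).
T = 631 − 2·170 = 291 mm, which satisfies the 235 mm minimum.
Treads = 16 − 1 = 15; going = 15 × 291 = 4365 mm.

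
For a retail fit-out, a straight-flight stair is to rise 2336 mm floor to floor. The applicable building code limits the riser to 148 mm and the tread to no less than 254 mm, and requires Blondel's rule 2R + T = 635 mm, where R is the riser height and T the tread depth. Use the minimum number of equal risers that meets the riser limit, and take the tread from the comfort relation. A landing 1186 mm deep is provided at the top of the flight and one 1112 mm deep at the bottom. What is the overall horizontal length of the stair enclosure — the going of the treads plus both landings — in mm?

⌈2336/148⌉ = 16 risers.
R = 2336 ÷ 16 = 146 mm.
Tread T = 635 − 2 × 146 = 343 mm (≥ 254 mm).
Going = (16 − 1) × 343 = 5145 mm.
Enclosure = 5145 + 1186 + 1112 = 7443 mm.

7443 mm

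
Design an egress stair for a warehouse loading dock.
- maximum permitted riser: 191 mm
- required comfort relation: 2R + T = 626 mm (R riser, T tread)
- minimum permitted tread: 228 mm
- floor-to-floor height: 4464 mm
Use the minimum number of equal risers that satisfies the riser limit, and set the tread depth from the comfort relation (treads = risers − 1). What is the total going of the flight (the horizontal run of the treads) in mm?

5842 mm

At most 191 each: 4464/191 = 23.37, giving 24 risers.
R = 4464 ÷ 24 = 186 mm.
From 2R + T = 626: T = 626 − 372 = 254 mm.
Going = (24 − 1) × 254 = 5842 mm.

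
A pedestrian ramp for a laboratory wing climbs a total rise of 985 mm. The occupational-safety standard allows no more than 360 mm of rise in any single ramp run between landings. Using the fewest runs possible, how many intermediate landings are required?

985 / 360 = 2.736 → round up to 3 ramp runs.
3 runs are separated by 2 intermediate landings.

2 intermediate landings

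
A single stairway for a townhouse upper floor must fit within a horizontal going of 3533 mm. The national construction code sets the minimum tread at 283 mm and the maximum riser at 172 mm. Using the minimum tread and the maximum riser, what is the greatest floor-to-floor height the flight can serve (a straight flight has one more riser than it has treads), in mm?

3533 / 283 = 12.48, so 12 treads fit.
Risers = treads + 1 = 13.
Maximum height = 13 × 172 = 2236 mm.

2236 mm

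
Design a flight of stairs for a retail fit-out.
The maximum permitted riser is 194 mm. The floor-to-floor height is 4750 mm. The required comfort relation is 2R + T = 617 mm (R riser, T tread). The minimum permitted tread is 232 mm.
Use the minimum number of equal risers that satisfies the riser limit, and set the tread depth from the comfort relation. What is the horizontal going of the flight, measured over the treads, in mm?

5688 mm

At most 194 each: 4750/194 = 24.48, giving 25 risers.
Each riser is 4750/25 = 190 mm (≤ 194 mm).
T = 617 − 2·190 = 237 mm, which satisfies the 232 mm minimum.
Going = (25 − 1) × 237 = 5688 mm.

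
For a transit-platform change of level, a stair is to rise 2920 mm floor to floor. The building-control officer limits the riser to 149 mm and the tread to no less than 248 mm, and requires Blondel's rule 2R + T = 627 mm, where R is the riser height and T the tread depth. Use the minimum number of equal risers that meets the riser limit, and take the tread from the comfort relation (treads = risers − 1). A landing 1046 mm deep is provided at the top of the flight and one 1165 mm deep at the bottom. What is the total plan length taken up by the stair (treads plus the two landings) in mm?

2920 / 149 = 19.597 → round up to 20 risers.
Each riser is 2920/20 = 146 mm (≤ 149 mm).
From 2R + T = 627: T = 627 − 292 = 335 mm.
Treads = 20 − 1 = 19; going = 19 × 335 = 6365 mm.
Enclosure = 6365 + 1046 + 1165 = 8576 mm.

8576 mm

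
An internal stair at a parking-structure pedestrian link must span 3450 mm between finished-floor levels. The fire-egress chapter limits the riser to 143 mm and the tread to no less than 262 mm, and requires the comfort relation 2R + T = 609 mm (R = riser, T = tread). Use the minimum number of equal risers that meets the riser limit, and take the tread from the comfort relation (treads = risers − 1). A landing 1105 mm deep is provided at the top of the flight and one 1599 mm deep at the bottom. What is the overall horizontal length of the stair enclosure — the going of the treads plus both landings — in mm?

At most 143 each: 3450/143 = 24.13, giving 25 risers.
Riser R = 3450 / 25 = 138 mm, within the 143 mm limit.
From 2R + T = 609: T = 609 − 276 = 333 mm.
Going = (25 − 1) × 333 = 7992 mm.
Enclosure = 7992 + 1105 + 1599 = 10696 mm.

10696 mm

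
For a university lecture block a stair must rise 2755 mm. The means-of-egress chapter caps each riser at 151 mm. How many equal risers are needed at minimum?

19 risers

At most 151 each: 2755/151 = 18.25, giving 19 risers.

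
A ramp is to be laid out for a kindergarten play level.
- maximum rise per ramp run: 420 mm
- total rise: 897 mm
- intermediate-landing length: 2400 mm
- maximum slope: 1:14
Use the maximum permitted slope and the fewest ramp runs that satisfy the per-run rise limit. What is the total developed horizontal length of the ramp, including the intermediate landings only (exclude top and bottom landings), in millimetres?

897 / 420 = 2.136 → round up to 3 ramp runs. That means 2 intermediate landings.
Horizontal run for 897 mm of rise at 1:14 is 897 × 14 = 12558 mm.
2 intermediate landings contribute 2 × 2400 = 4800 mm.
Developed length = 12558 + 4800 = 17358 mm.

17358 mm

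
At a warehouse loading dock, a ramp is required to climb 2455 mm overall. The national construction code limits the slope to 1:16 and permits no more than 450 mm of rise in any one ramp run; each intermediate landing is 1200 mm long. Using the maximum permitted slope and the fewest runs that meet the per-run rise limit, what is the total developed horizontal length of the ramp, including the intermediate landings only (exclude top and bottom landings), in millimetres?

45280 mm

2455 / 450 = 5.456 → round up to 6 ramp runs. That means 5 intermediate landings.
Horizontal run for 2455 mm of rise at 1:16 is 2455 × 16 = 39280 mm.
Intermediate landings: 5 × 1200 = 6000 mm.
Developed length = 39280 + 6000 = 45280 mm.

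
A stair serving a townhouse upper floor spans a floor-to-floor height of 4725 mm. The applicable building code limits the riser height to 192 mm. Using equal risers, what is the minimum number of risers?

25 risers

4725 / 192 = 24.609 → round up to 25 risers.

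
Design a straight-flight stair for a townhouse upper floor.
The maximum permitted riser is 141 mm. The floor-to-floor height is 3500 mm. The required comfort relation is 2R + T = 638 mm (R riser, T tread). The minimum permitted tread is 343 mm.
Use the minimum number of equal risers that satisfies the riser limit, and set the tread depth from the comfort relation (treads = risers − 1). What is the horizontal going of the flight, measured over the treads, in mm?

8592 mm

⌈3500/141⌉ = 25 risers.
Each riser is 3500/25 = 140 mm (≤ 141 mm).
Tread T = 638 − 2 × 140 = 358 mm (≥ 343 mm).
Treads = 25 − 1 = 24; going = 24 × 358 = 8592 mm.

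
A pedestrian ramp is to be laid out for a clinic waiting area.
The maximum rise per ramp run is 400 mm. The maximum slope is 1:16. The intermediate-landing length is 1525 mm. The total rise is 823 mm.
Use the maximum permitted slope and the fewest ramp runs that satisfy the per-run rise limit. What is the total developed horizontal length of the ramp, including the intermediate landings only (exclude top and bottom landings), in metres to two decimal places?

823 / 400 = 2.058 → round up to 3 ramp runs. That means 2 intermediate landings.
Ramp run (horizontal) at 1:16: 823 × 16 = 13168 mm.
2 intermediate landings contribute 2 × 1525 = 3050 mm.
Developed length = 13168 + 3050 = 16218 mm.
= 16.22 m.

16.22 m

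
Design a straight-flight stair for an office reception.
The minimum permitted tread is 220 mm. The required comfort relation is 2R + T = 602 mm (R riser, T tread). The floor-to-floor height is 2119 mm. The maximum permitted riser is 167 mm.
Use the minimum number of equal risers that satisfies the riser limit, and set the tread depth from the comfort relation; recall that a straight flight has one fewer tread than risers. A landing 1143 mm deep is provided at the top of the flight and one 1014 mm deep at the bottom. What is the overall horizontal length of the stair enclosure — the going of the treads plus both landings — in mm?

5469 mm

2119 / 167 = 12.69, so 13 risers are needed.
Riser R = 2119 / 13 = 163 mm, within the 167 mm limit.
From 2R + T = 602: T = 602 − 326 = 276 mm.
13 risers give 12 treads; going = 12 × 276 = 3312 mm.
Add landings: 3312 + 1143 + 1014 = 5469 mm.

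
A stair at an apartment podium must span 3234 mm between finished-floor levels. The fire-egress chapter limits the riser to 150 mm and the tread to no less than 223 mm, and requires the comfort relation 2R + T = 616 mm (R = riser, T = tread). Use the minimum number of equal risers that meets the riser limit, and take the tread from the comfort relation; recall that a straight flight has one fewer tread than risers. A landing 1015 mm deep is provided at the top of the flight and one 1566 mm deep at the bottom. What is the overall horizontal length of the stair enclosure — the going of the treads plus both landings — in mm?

9343 mm

At most 150 each: 3234/150 = 21.56, giving 22 risers.
Riser R = 3234 / 22 = 147 mm, within the 150 mm limit.
From 2R + T = 616: T = 616 − 294 = 322 mm.
Going = (22 − 1) × 322 = 6762 mm.
Enclosure = 6762 + 1015 + 1566 = 9343 mm.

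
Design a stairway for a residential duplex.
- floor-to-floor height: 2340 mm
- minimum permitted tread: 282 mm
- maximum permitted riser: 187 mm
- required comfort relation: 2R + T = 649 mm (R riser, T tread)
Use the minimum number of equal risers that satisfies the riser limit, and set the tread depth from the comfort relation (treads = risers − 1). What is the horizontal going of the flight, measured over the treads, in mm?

3468 mm

At most 187 each: 2340/187 = 12.51, giving 13 risers.
Each riser is 2340/13 = 180 mm (≤ 187 mm).
Tread T = 649 − 2 × 180 = 289 mm (≥ 282 mm).
Going = (13 − 1) × 289 = 3468 mm.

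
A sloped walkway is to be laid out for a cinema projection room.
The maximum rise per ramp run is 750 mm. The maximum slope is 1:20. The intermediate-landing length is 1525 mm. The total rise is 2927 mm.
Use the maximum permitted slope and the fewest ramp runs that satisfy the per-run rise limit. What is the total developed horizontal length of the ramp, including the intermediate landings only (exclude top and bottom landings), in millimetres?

⌈2927/750⌉ = 4 ramp runs. That means 3 intermediate landings.
Ramp run (horizontal) at 1:20: 2927 × 20 = 58540 mm.
Intermediate landings: 3 × 1525 = 4575 mm.
Total developed length = 58540 + 4575 = 63115 mm.

63115 mm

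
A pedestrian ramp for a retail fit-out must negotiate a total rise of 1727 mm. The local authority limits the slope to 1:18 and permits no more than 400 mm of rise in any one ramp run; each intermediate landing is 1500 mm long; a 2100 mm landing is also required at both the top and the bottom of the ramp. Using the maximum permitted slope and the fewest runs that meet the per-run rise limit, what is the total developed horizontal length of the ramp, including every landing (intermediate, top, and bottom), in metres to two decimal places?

41.29 m

At most 400 each: 1727/400 = 4.32, giving 5 ramp runs. That means 4 intermediate landings.
Ramp run (horizontal) at 1:18: 1727 × 18 = 31086 mm.
4 intermediate landings contribute 4 × 1500 = 6000 mm.
Top and bottom landings: 2 × 2100 = 4200 mm.
Total = 31086 + 6000 + 4200 = 41286 mm.
= 41.29 m.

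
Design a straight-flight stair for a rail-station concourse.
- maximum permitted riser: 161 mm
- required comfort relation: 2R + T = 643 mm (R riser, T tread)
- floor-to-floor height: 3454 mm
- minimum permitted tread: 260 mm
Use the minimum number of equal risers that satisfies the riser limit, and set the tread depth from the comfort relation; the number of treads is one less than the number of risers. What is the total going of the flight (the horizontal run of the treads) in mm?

6909 mm

⌈3454/161⌉ = 22 risers.
Riser R = 3454 / 22 = 157 mm, within the 161 mm limit.
Tread T = 643 − 2 × 157 = 329 mm (≥ 260 mm).
22 risers give 21 treads; going = 21 × 329 = 6909 mm.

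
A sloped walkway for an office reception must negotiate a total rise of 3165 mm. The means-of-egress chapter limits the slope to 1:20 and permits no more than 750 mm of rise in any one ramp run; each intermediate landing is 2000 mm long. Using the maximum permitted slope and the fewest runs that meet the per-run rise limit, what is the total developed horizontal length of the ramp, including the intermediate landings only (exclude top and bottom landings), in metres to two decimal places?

71.30 m

3165 / 750 = 4.220 → round up to 5 ramp runs. That means 4 intermediate landings.
Horizontal run for 3165 mm of rise at 1:20 is 3165 × 20 = 63300 mm.
Intermediate landings: 4 × 2000 = 8000 mm.
Total developed length = 63300 + 8000 = 71300 mm.
= 71.30 m.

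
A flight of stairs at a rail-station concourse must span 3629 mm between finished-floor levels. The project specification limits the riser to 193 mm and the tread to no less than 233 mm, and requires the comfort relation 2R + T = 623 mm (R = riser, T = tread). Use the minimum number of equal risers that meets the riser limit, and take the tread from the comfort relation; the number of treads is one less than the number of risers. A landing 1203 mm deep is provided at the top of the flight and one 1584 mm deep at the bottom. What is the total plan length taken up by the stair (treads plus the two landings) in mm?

At most 193 each: 3629/193 = 18.80, giving 19 risers.
Each riser is 3629/19 = 191 mm (≤ 193 mm).
From 2R + T = 623: T = 623 − 382 = 241 mm.
Treads = 19 − 1 = 18; going = 18 × 241 = 4338 mm.
Add landings: 4338 + 1203 + 1584 = 7125 mm.

7125 mm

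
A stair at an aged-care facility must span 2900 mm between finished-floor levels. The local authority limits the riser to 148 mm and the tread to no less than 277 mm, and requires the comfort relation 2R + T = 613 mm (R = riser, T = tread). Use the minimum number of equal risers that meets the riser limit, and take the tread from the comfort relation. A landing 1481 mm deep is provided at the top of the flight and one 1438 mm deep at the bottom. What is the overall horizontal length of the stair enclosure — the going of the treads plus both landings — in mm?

9056 mm

2900 / 148 = 19.59, so 20 risers are needed.
Riser R = 2900 / 20 = 145 mm, within the 148 mm limit.
T = 613 − 2·145 = 323 mm, which satisfies the 277 mm minimum.
20 risers give 19 treads; going = 19 × 323 = 6137 mm.
Enclosure = 6137 + 1481 + 1438 = 9056 mm.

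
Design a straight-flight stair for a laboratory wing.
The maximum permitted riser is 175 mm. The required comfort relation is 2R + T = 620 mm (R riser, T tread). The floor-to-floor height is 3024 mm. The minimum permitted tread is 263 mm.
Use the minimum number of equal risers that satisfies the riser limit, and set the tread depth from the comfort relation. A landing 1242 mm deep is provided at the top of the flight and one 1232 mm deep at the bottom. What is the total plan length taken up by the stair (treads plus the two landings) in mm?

3024 / 175 = 17.28, so 18 risers are needed.
R = 3024 ÷ 18 = 168 mm.
Tread T = 620 − 2 × 168 = 284 mm (≥ 263 mm).
Going = (18 − 1) × 284 = 4828 mm.
Add landings: 4828 + 1242 + 1232 = 7302 mm.

7302 mm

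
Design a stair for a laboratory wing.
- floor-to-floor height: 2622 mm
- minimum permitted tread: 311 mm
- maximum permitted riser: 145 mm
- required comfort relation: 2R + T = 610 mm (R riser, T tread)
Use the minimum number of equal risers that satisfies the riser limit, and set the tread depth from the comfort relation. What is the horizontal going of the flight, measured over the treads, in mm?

6012 mm

2622 / 145 = 18.083 → round up to 19 risers.
R = 2622 ÷ 19 = 138 mm.
T = 610 − 2·138 = 334 mm, which satisfies the 311 mm minimum.
19 risers give 18 treads; going = 18 × 334 = 6012 mm.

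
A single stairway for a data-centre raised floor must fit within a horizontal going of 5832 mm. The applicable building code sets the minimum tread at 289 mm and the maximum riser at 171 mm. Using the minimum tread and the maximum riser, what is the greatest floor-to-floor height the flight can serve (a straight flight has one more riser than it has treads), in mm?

Treads that fit: ⌊5832 / 289⌋ = 20.
Risers = treads + 1 = 21.
Maximum height = 21 × 171 = 3591 mm.

3591 mm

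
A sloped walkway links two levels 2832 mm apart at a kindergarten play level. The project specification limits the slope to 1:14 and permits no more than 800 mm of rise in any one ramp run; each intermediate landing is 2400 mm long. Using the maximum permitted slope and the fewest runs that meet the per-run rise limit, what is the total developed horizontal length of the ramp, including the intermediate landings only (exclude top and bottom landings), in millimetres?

At most 800 each: 2832/800 = 3.54, giving 4 ramp runs. That means 3 intermediate landings.
Ramp run (horizontal) at 1:14: 2832 × 14 = 39648 mm.
Intermediate landings: 3 × 2400 = 7200 mm.
Total developed length = 39648 + 7200 = 46848 mm.

46848 mm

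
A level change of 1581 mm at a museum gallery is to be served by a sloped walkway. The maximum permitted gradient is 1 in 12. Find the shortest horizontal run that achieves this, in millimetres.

18972 mm

Run = rise × 12 = 1581 × 12 = 18972 mm.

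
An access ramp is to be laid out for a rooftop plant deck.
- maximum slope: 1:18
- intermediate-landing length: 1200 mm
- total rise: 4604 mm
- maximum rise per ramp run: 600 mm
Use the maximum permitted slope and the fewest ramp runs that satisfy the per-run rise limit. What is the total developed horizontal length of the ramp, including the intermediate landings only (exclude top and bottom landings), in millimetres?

4604 / 600 = 7.67, so 8 ramp runs are needed. That means 7 intermediate landings.
Horizontal run for 4604 mm of rise at 1:18 is 4604 × 18 = 82872 mm.
Intermediate landings: 7 × 1200 = 8400 mm.
Developed length = 82872 + 8400 = 91272 mm.

91272 mm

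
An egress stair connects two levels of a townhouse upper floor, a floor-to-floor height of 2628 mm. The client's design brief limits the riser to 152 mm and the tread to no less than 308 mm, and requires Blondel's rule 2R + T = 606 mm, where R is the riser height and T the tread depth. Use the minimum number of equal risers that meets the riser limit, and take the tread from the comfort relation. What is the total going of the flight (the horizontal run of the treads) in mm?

5338 mm

2628 / 152 = 17.29, so 18 risers are needed.
R = 2628 ÷ 18 = 146 mm.
From 2R + T = 606: T = 606 − 292 = 314 mm.
Treads = 18 − 1 = 17; going = 17 × 314 = 5338 mm.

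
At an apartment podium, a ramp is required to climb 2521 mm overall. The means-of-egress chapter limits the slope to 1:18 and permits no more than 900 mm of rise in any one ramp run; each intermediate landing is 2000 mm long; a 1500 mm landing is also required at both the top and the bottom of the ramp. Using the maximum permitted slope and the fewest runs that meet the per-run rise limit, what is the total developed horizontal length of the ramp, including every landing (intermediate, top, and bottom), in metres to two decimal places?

⌈2521/900⌉ = 3 ramp runs. That means 2 intermediate landings.
Ramp run (horizontal) at 1:18: 2521 × 18 = 45378 mm.
Intermediate landings: 2 × 2000 = 4000 mm.
Top and bottom landings: 2 × 1500 = 3000 mm.
Total = 45378 + 4000 + 3000 = 52378 mm.
= 52.38 m.

52.38 m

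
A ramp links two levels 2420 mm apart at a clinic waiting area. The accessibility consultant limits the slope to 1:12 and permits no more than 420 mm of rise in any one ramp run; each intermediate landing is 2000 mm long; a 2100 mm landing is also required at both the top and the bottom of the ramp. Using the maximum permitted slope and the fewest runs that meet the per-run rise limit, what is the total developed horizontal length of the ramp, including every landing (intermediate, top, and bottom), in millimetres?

43240 mm

At most 420 each: 2420/420 = 5.76, giving 6 ramp runs. That means 5 intermediate landings.
Ramp run (horizontal) at 1:12: 2420 × 12 = 29040 mm.
Intermediate landings: 5 × 2000 = 10000 mm.
Top and bottom landings: 2 × 2100 = 4200 mm.
Total = 29040 + 10000 + 4200 = 43240 mm.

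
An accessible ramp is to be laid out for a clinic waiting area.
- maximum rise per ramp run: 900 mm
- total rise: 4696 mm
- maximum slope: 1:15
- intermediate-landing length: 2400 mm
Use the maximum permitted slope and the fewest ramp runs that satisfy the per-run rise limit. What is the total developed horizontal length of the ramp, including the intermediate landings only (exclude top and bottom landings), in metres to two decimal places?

82.44 m

4696 / 900 = 5.22, so 6 ramp runs are needed. That means 5 intermediate landings.
Ramp run (horizontal) at 1:15: 4696 × 15 = 70440 mm.
Intermediate landings: 5 × 2400 = 12000 mm.
Developed length = 70440 + 12000 = 82440 mm.
= 82.44 m.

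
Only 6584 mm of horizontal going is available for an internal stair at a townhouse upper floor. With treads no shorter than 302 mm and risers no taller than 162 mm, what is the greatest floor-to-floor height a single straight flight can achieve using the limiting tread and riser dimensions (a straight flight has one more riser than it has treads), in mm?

3564 mm

Treads that fit: ⌊6584 / 302⌋ = 21.
Risers = treads + 1 = 22.
Maximum height = 22 × 162 = 3564 mm.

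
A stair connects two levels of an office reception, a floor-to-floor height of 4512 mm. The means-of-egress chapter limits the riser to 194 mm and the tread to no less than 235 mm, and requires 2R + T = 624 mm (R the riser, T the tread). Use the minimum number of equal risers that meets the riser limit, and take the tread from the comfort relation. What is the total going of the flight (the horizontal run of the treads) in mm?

5704 mm

4512 / 194 = 23.258 → round up to 24 risers.
Riser R = 4512 / 24 = 188 mm, within the 194 mm limit.
From 2R + T = 624: T = 624 − 376 = 248 mm.
Going = (24 − 1) × 248 = 5704 mm.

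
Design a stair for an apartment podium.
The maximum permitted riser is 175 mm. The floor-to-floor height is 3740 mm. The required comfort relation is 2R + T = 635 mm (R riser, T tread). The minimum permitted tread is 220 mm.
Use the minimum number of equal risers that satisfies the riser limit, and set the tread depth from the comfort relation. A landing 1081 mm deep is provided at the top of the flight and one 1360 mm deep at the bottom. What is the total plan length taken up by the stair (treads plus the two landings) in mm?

⌈3740/175⌉ = 22 risers.
Each riser is 3740/22 = 170 mm (≤ 175 mm).
Tread T = 635 − 2 × 170 = 295 mm (≥ 220 mm).
Going = (22 − 1) × 295 = 6195 mm.
Add landings: 6195 + 1081 + 1360 = 8636 mm.

8636 mm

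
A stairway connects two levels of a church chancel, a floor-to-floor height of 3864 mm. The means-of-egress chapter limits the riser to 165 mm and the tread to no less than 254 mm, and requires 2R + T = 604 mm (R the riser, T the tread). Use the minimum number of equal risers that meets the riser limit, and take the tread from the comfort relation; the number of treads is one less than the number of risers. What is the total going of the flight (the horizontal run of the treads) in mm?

6486 mm

At most 165 each: 3864/165 = 23.42, giving 24 risers.
R = 3864 ÷ 24 = 161 mm.
From 2R + T = 604: T = 604 − 322 = 282 mm.
24 risers give 23 treads; going = 23 × 282 = 6486 mm.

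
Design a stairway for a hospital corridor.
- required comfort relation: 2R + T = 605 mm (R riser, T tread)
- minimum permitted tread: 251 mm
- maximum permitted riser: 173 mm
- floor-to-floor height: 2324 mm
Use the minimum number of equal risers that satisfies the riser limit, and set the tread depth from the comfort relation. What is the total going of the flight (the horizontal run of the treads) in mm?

2324 / 173 = 13.43, so 14 risers are needed.
R = 2324 ÷ 14 = 166 mm.
Tread T = 605 − 2 × 166 = 273 mm (≥ 251 mm).
14 risers give 13 treads; going = 13 × 273 = 3549 mm.

3549 mm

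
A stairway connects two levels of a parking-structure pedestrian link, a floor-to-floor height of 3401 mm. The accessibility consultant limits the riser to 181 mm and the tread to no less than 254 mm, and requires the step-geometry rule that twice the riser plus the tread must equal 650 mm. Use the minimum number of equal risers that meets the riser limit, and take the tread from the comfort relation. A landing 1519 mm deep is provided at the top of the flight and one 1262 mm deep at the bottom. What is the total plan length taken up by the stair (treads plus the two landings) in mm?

3401 / 181 = 18.79, so 19 risers are needed.
R = 3401 ÷ 19 = 179 mm.
T = 650 − 2·179 = 292 mm, which satisfies the 254 mm minimum.
Treads = 19 − 1 = 18; going = 18 × 292 = 5256 mm.
Enclosure = 5256 + 1519 + 1262 = 8037 mm.

8037 mm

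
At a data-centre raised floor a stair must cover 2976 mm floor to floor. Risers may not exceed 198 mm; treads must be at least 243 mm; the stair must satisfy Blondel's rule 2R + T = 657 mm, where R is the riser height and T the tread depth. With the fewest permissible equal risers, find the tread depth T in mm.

At most 198 each: 2976/198 = 15.03, giving 16 risers.
Each riser is 2976/16 = 186 mm (≤ 198 mm).
Tread T = 657 − 2 × 186 = 285 mm (≥ 243 mm).

285 mm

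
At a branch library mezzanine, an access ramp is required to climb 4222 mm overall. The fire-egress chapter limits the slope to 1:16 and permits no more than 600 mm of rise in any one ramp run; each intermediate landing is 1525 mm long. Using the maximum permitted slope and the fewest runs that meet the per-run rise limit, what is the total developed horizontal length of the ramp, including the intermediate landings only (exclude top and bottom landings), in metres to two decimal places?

4222 / 600 = 7.04, so 8 ramp runs are needed. That means 7 intermediate landings.
Ramp run (horizontal) at 1:16: 4222 × 16 = 67552 mm.
7 intermediate landings contribute 7 × 1525 = 10675 mm.
Developed length = 67552 + 10675 = 78227 mm.
= 78.23 m.

78.23 m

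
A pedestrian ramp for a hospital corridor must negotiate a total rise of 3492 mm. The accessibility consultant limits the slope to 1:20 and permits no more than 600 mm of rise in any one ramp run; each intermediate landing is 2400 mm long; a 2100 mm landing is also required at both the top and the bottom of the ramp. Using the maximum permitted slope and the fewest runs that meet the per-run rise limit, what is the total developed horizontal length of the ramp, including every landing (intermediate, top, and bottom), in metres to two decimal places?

86.04 m

3492 / 600 = 5.82, so 6 ramp runs are needed. That means 5 intermediate landings.
Ramp run (horizontal) at 1:20: 3492 × 20 = 69840 mm.
5 intermediate landings contribute 5 × 2400 = 12000 mm.
Top and bottom landings: 2 × 2100 = 4200 mm.
Total = 69840 + 12000 + 4200 = 86040 mm.
= 86.04 m.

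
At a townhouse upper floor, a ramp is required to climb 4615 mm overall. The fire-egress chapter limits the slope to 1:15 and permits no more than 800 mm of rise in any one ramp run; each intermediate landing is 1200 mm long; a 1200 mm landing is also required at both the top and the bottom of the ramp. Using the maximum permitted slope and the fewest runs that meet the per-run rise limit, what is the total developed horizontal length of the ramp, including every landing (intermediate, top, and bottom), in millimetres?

77625 mm

4615 / 800 = 5.769 → round up to 6 ramp runs. That means 5 intermediate landings.
Horizontal run for 4615 mm of rise at 1:15 is 4615 × 15 = 69225 mm.
5 intermediate landings contribute 5 × 1200 = 6000 mm.
Top and bottom landings: 2 × 1200 = 2400 mm.
Total = 69225 + 6000 + 2400 = 77625 mm.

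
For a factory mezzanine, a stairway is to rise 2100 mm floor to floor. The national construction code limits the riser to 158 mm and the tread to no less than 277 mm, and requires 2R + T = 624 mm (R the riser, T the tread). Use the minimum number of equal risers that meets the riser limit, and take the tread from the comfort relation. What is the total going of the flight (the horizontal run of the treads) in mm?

4212 mm

At most 158 each: 2100/158 = 13.29, giving 14 risers.
Each riser is 2100/14 = 150 mm (≤ 158 mm).
Tread T = 624 − 2 × 150 = 324 mm (≥ 277 mm).
Going = (14 − 1) × 324 = 4212 mm.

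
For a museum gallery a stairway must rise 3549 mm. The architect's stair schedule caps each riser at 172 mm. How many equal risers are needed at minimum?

21 risers

⌈3549/172⌉ = 21 risers.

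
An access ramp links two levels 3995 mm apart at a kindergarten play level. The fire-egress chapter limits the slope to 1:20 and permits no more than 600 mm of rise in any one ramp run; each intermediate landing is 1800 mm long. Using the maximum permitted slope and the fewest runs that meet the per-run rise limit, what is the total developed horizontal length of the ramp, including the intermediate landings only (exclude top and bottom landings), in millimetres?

3995 / 600 = 6.66, so 7 ramp runs are needed. That means 6 intermediate landings.
Ramp run (horizontal) at 1:20: 3995 × 20 = 79900 mm.
6 intermediate landings contribute 6 × 1800 = 10800 mm.
Developed length = 79900 + 10800 = 90700 mm.

90700 mm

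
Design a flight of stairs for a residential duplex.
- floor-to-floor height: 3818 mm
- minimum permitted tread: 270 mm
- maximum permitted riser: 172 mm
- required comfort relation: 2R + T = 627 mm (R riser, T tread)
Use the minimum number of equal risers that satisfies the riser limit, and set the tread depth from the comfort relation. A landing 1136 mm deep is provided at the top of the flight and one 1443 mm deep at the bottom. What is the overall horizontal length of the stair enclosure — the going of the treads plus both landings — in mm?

3818 / 172 = 22.198 → round up to 23 risers.
Each riser is 3818/23 = 166 mm (≤ 172 mm).
Tread T = 627 − 2 × 166 = 295 mm (≥ 270 mm).
Treads = 23 − 1 = 22; going = 22 × 295 = 6490 mm.
Enclosure = 6490 + 1136 + 1443 = 9069 mm.

9069 mm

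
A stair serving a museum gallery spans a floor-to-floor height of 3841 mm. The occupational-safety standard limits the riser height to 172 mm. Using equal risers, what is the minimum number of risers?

3841 / 172 = 22.33, so 23 risers are needed.

23 risers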